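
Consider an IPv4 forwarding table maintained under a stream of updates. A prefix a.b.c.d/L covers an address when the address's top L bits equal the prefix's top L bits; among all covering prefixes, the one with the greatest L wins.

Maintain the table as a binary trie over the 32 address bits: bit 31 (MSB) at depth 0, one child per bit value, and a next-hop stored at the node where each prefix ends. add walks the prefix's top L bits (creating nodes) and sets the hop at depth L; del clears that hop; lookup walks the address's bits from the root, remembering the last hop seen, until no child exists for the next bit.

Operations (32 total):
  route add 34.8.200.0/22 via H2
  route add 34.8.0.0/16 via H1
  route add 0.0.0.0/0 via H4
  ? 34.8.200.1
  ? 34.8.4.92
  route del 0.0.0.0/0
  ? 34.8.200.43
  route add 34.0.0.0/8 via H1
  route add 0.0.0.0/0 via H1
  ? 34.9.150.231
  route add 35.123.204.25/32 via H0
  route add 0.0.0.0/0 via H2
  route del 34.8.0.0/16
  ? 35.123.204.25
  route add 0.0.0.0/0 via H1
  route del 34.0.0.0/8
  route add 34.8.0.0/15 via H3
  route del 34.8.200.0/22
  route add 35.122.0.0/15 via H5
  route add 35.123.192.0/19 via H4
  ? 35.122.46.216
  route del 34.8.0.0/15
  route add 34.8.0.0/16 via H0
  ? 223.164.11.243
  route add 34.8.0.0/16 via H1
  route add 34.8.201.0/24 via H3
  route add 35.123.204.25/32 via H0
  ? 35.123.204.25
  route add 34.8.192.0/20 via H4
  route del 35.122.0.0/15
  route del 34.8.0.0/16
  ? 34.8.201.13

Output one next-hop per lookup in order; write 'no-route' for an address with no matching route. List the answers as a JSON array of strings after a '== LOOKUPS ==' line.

Process each operation:
  + 34.8.200.0/22 (H2) depth=22
  + 34.8.0.0/16 (H1) depth=16
  + 0.0.0.0/0 (H4) depth=0
  ? 34.8.200.1  path d0:H4→d1:-→d2:-→d3:-→d4:-→d5:-→d6:-→d7:-→d8:-→d9:-→d10:-→d11:-→d12:-→d13:-→d14:-→d15:-→d16:H1→d17:-→d18:-→d19:-→d20:-→d21:-→d22:H2  best=H2
  ? 34.8.4.92  path d0:H4→d1:-→d2:-→d3:-→d4:-→d5:-→d6:-→d7:-→d8:-→d9:-→d10:-→d11:-→d12:-→d13:-→d14:-→d15:-→d16:H1  best=H1
  - 0.0.0.0/0 clear@0
  ? 34.8.200.43  path d0:-→d1:-→d2:-→d3:-→d4:-→d5:-→d6:-→d7:-→d8:-→d9:-→d10:-→d11:-→d12:-→d13:-→d14:-→d15:-→d16:H1→d17:-→d18:-→d19:-→d20:-→d21:-→d22:H2  best=H2
  + 34.0.0.0/8 (H1) depth=8
  + 0.0.0.0/0 (H1) depth=0
  ? 34.9.150.231  path d0:H1→d1:-→d2:-→d3:-→d4:-→d5:-→d6:-→d7:-→d8:H1→d9:-→d10:-→d11:-→d12:-→d13:-→d14:-→d15:-  best=H1
  + 35.123.204.25/32 (H0) depth=32
  + 0.0.0.0/0 (H2) depth=0
  - 34.8.0.0/16 clear@16
  ? 35.123.204.25  path d0:H2→d1:-→d2:-→d3:-→d4:-→d5:-→d6:-→d7:-→d8:-→d9:-→d10:-→d11:-→d12:-→d13:-→d14:-→d15:-→d16:-→d17:-→d18:-→d19:-→d20:-→d21:-→d22:-→d23:-→d24:-→d25:-→d26:-→d27:-→d28:-→d29:-→d30:-→d31:-→d32:H0  best=H0
  + 0.0.0.0/0 (H1) depth=0
  - 34.0.0.0/8 clear@8
  + 34.8.0.0/15 (H3) depth=15
  - 34.8.200.0/22 clear@22
  + 35.122.0.0/15 (H5) depth=15
  + 35.123.192.0/19 (H4) depth=19
  ? 35.122.46.216  path d0:H1→d1:-→d2:-→d3:-→d4:-→d5:-→d6:-→d7:-→d8:-→d9:-→d10:-→d11:-→d12:-→d13:-→d14:-→d15:H5  best=H5
  - 34.8.0.0/15 clear@15
  + 34.8.0.0/16 (H0) depth=16
  ? 223.164.11.243  path d0:H1  best=H1
  + 34.8.0.0/16 (H1) depth=16
  + 34.8.201.0/24 (H3) depth=24
  + 35.123.204.25/32 (H0) depth=32
  ? 35.123.204.25  path d0:H1→d1:-→d2:-→d3:-→d4:-→d5:-→d6:-→d7:-→d8:-→d9:-→d10:-→d11:-→d12:-→d13:-→d14:-→d15:H5→d16:-→d17:-→d18:-→d19:H4→d20:-→d21:-→d22:-→d23:-→d24:-→d25:-→d26:-→d27:-→d28:-→d29:-→d30:-→d31:-→d32:H0  best=H0
  + 34.8.192.0/20 (H4) depth=20
  - 35.122.0.0/15 clear@15
  - 34.8.0.0/16 clear@16
  ? 34.8.201.13  path d0:H1→d1:-→d2:-→d3:-→d4:-→d5:-→d6:-→d7:-→d8:-→d9:-→d10:-→d11:-→d12:-→d13:-→d14:-→d15:-→d16:-→d17:-→d18:-→d19:-→d20:H4→d21:-→d22:-→d23:-→d24:H3  best=H3

== LOOKUPS ==
["H2","H1","H2","H1","H0","H5","H1","H0","H3"]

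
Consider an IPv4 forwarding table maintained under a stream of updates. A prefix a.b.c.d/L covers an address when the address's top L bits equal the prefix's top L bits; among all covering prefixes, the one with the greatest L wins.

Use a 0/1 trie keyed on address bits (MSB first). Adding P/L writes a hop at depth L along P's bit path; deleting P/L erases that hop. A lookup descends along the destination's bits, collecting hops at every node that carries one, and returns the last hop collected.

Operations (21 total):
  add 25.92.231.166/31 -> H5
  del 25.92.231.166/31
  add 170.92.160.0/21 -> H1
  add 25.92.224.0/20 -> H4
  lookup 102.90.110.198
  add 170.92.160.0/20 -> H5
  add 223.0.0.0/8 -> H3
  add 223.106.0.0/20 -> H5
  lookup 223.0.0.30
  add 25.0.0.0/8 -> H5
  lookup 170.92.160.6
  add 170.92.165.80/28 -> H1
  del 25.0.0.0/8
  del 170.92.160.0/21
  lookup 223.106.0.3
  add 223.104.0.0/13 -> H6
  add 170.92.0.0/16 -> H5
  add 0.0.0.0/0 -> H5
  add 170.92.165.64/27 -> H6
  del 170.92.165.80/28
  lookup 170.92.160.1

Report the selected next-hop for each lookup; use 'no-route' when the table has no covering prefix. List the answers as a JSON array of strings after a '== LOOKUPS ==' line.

Trace:
  + 25.92.231.166/31 (H5) depth=31
  del 25.92.231.166/31 (clear depth 31)
  + 170.92.160.0/21 (H1) depth=21
  + 25.92.224.0/20 (H4) depth=20
  ? 102.90.110.198  path d0:-→d1:-  best=no-route
  + 170.92.160.0/20 (H5) depth=20
  + 223.0.0.0/8 (H3) depth=8
  + 223.106.0.0/20 (H5) depth=20
  ? 223.0.0.30  path d0:-→d1:-→d2:-→d3:-→d4:-→d5:-→d6:-→d7:-→d8:H3→d9:-  best=H3
  + 25.0.0.0/8 (H5) depth=8
  ? 170.92.160.6  path d0:-→d1:-→d2:-→d3:-→d4:-→d5:-→d6:-→d7:-→d8:-→d9:-→d10:-→d11:-→d12:-→d13:-→d14:-→d15:-→d16:-→d17:-→d18:-→d19:-→d20:H5→d21:H1  best=H1
  + 170.92.165.80/28 (H1) depth=28
  del 25.0.0.0/8 (clear depth 8)
  del 170.92.160.0/21 (clear depth 21)
  ? 223.106.0.3  path d0:-→d1:-→d2:-→d3:-→d4:-→d5:-→d6:-→d7:-→d8:H3→d9:-→d10:-→d11:-→d12:-→d13:-→d14:-→d15:-→d16:-→d17:-→d18:-→d19:-→d20:H5  best=H5
  + 223.104.0.0/13 (H6) depth=13
  + 170.92.0.0/16 (H5) depth=16
  + 0.0.0.0/0 (H5) depth=0
  + 170.92.165.64/27 (H6) depth=27
  del 170.92.165.80/28 (clear depth 28)
  ? 170.92.160.1  path d0:H5→d1:-→d2:-→d3:-→d4:-→d5:-→d6:-→d7:-→d8:-→d9:-→d10:-→d11:-→d12:-→d13:-→d14:-→d15:-→d16:H5→d17:-→d18:-→d19:-→d20:H5→d21:-  best=H5

== LOOKUPS ==
["no-route","H3","H1","H5","H5"]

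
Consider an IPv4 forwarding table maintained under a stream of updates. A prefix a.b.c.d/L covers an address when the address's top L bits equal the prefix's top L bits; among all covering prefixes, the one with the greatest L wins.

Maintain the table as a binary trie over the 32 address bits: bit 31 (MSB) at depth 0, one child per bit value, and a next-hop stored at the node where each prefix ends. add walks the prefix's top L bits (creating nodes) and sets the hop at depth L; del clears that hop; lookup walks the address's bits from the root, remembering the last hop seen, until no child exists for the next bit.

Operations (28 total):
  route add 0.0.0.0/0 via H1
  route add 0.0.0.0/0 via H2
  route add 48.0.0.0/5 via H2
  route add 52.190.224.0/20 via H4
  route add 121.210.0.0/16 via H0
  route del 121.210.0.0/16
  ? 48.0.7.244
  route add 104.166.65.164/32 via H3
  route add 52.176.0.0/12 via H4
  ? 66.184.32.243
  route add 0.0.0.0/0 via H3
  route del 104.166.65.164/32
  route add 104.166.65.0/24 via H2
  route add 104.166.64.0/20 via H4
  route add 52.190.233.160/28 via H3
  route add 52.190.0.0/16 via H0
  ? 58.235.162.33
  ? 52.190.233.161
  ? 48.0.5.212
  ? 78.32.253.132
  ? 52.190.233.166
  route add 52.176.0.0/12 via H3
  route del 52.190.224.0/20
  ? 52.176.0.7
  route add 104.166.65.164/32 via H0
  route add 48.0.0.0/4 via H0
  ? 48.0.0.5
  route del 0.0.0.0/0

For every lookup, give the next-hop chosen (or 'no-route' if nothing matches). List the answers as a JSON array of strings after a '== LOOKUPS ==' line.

Trace:
  + 0.0.0.0/0 (H1) depth=0
  + 0.0.0.0/0 (H2) depth=0
  + 48.0.0.0/5 (H2) depth=5
  + 52.190.224.0/20 (H4) depth=20
  + 121.210.0.0/16 (H0) depth=16
  del 121.210.0.0/16 (clear depth 16)
  ? 48.0.7.244  path d0:H2→d1:-→d2:-→d3:-→d4:-→d5:H2  best=H2
  + 104.166.65.164/32 (H3) depth=32
  + 52.176.0.0/12 (H4) depth=12
  ? 66.184.32.243  path d0:H2→d1:-→d2:-  best=H2
  + 0.0.0.0/0 (H3) depth=0
  del 104.166.65.164/32 (clear depth 32)
  + 104.166.65.0/24 (H2) depth=24
  + 104.166.64.0/20 (H4) depth=20
  + 52.190.233.160/28 (H3) depth=28
  + 52.190.0.0/16 (H0) depth=16
  ? 58.235.162.33  path d0:H3→d1:-→d2:-→d3:-→d4:-  best=H3
  ? 52.190.233.161  path d0:H3→d1:-→d2:-→d3:-→d4:-→d5:H2→d6:-→d7:-→d8:-→d9:-→d10:-→d11:-→d12:H4→d13:-→d14:-→d15:-→d16:H0→d17:-→d18:-→d19:-→d20:H4→d21:-→d22:-→d23:-→d24:-→d25:-→d26:-→d27:-→d28:H3  best=H3
  ? 48.0.5.212  path d0:H3→d1:-→d2:-→d3:-→d4:-→d5:H2  best=H2
  ? 78.32.253.132  path d0:H3→d1:-→d2:-  best=H3
  ? 52.190.233.166  path d0:H3→d1:-→d2:-→d3:-→d4:-→d5:H2→d6:-→d7:-→d8:-→d9:-→d10:-→d11:-→d12:H4→d13:-→d14:-→d15:-→d16:H0→d17:-→d18:-→d19:-→d20:H4→d21:-→d22:-→d23:-→d24:-→d25:-→d26:-→d27:-→d28:H3  best=H3
  + 52.176.0.0/12 (H3) depth=12
  del 52.190.224.0/20 (clear depth 20)
  ? 52.176.0.7  path d0:H3→d1:-→d2:-→d3:-→d4:-→d5:H2→d6:-→d7:-→d8:-→d9:-→d10:-→d11:-→d12:H3  best=H3
  + 104.166.65.164/32 (H0) depth=32
  + 48.0.0.0/4 (H0) depth=4
  ? 48.0.0.5  path d0:H3→d1:-→d2:-→d3:-→d4:H0→d5:H2  best=H2
  del 0.0.0.0/0 (clear depth 0)

== LOOKUPS ==
["H2","H2","H3","H3","H2","H3","H3","H3","H2"]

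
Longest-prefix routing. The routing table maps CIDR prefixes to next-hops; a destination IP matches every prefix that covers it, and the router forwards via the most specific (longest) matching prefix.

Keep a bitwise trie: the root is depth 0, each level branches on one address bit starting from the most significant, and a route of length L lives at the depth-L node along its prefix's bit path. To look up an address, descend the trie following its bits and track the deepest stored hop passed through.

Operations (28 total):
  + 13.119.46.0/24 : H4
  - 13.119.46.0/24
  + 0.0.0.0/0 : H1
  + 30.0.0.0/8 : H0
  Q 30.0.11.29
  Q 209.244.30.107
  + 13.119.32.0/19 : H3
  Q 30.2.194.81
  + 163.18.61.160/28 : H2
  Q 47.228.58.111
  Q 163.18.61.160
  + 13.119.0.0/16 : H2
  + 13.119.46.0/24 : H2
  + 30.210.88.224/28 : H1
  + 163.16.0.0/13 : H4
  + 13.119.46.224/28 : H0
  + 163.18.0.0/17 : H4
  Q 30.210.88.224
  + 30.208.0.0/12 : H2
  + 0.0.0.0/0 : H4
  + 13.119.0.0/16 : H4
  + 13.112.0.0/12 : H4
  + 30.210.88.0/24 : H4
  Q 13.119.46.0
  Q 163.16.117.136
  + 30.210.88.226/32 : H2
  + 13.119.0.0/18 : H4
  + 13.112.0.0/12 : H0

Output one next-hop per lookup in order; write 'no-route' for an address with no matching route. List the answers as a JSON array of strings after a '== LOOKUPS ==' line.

Process each operation:
  + 13.119.46.0/24 (H4) depth=24
  - 13.119.46.0/24 clear@24
  + 0.0.0.0/0 (H1) depth=0
  + 30.0.0.0/8 (H0) depth=8
  Q 30.0.11.29: descend 00011110 ; hops seen [H1,H0] ; pick H0
  Q 209.244.30.107: descend ε ; hops seen [H1] ; pick H1
  + 13.119.32.0/19 (H3) depth=19
  Q 30.2.194.81: descend 00011110 ; hops seen [H1,H0] ; pick H0
  + 163.18.61.160/28 (H2) depth=28
  Q 47.228.58.111: descend 00 ; hops seen [H1] ; pick H1
  Q 163.18.61.160: descend 1010001100010010001111011010 ; hops seen [H1,H2] ; pick H2
  + 13.119.0.0/16 (H2) depth=16
  + 13.119.46.0/24 (H2) depth=24
  + 30.210.88.224/28 (H1) depth=28
  + 163.16.0.0/13 (H4) depth=13
  + 13.119.46.224/28 (H0) depth=28
  + 163.18.0.0/17 (H4) depth=17
  Q 30.210.88.224: descend 0001111011010010010110001110 ; hops seen [H1,H0,H1] ; pick H1
  + 30.208.0.0/12 (H2) depth=12
  + 0.0.0.0/0 (H4) depth=0
  + 13.119.0.0/16 (H4) depth=16
  + 13.112.0.0/12 (H4) depth=12
  + 30.210.88.0/24 (H4) depth=24
  Q 13.119.46.0: descend 000011010111011100101110 ; hops seen [H4,H4,H4,H3,H2] ; pick H2
  Q 163.16.117.136: descend 10100011000100 ; hops seen [H4,H4] ; pick H4
  + 30.210.88.226/32 (H2) depth=32
  + 13.119.0.0/18 (H4) depth=18
  + 13.112.0.0/12 (H0) depth=12

== LOOKUPS ==
["H0","H1","H0","H1","H2","H1","H2","H4"]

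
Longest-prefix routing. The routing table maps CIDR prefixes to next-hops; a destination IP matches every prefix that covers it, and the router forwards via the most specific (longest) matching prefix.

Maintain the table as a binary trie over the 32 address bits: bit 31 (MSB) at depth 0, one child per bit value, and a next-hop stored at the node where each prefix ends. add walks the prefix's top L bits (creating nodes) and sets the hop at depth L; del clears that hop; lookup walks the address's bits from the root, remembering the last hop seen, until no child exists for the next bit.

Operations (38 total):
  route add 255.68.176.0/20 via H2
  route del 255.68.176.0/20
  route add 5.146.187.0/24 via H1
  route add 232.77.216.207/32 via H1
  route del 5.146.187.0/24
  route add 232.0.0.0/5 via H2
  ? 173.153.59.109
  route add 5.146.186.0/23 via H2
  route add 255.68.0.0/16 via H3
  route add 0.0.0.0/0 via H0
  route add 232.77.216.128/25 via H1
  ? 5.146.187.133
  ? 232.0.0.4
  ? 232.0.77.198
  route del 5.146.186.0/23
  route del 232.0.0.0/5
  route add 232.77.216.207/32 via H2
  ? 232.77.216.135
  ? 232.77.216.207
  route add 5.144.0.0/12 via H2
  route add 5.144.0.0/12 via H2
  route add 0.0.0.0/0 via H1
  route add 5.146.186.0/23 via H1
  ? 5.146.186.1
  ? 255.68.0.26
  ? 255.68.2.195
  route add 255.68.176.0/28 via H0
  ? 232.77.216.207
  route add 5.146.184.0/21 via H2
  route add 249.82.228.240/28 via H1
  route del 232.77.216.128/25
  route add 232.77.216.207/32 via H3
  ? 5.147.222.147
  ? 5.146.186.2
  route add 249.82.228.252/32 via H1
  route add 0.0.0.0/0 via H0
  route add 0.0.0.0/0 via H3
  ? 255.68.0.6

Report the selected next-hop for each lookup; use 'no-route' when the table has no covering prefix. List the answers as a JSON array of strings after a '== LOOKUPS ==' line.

Apply in order:
  add 255.68.176.0/20 -> H2 at depth 20
  - 255.68.176.0/20 clear@20
  add 5.146.187.0/24 -> H1 at depth 24
  add 232.77.216.207/32 -> H1 at depth 32
  - 5.146.187.0/24 clear@24
  add 232.0.0.0/5 -> H2 at depth 5
  ? 173.153.59.109  path d0:-→d1:-  best=no-route
  add 5.146.186.0/23 -> H2 at depth 23
  add 255.68.0.0/16 -> H3 at depth 16
  add 0.0.0.0/0 -> H0 at depth 0
  add 232.77.216.128/25 -> H1 at depth 25
  ? 5.146.187.133  path d0:H0→d1:-→d2:-→d3:-→d4:-→d5:-→d6:-→d7:-→d8:-→d9:-→d10:-→d11:-→d12:-→d13:-→d14:-→d15:-→d16:-→d17:-→d18:-→d19:-→d20:-→d21:-→d22:-→d23:H2→d24:-  best=H2
  ? 232.0.0.4  path d0:H0→d1:-→d2:-→d3:-→d4:-→d5:H2→d6:-→d7:-→d8:-→d9:-  best=H2
  ? 232.0.77.198  path d0:H0→d1:-→d2:-→d3:-→d4:-→d5:H2→d6:-→d7:-→d8:-→d9:-  best=H2
  - 5.146.186.0/23 clear@23
  - 232.0.0.0/5 clear@5
  add 232.77.216.207/32 -> H2 at depth 32
  ? 232.77.216.135  path d0:H0→d1:-→d2:-→d3:-→d4:-→d5:-→d6:-→d7:-→d8:-→d9:-→d10:-→d11:-→d12:-→d13:-→d14:-→d15:-→d16:-→d17:-→d18:-→d19:-→d20:-→d21:-→d22:-→d23:-→d24:-→d25:H1  best=H1
  ? 232.77.216.207  path d0:H0→d1:-→d2:-→d3:-→d4:-→d5:-→d6:-→d7:-→d8:-→d9:-→d10:-→d11:-→d12:-→d13:-→d14:-→d15:-→d16:-→d17:-→d18:-→d19:-→d20:-→d21:-→d22:-→d23:-→d24:-→d25:H1→d26:-→d27:-→d28:-→d29:-→d30:-→d31:-→d32:H2  best=H2
  add 5.144.0.0/12 -> H2 at depth 12
  add 5.144.0.0/12 -> H2 at depth 12
  add 0.0.0.0/0 -> H1 at depth 0
  add 5.146.186.0/23 -> H1 at depth 23
  ? 5.146.186.1  path d0:H1→d1:-→d2:-→d3:-→d4:-→d5:-→d6:-→d7:-→d8:-→d9:-→d10:-→d11:-→d12:H2→d13:-→d14:-→d15:-→d16:-→d17:-→d18:-→d19:-→d20:-→d21:-→d22:-→d23:H1  best=H1
  ? 255.68.0.26  path d0:H1→d1:-→d2:-→d3:-→d4:-→d5:-→d6:-→d7:-→d8:-→d9:-→d10:-→d11:-→d12:-→d13:-→d14:-→d15:-→d16:H3  best=H3
  ? 255.68.2.195  path d0:H1→d1:-→d2:-→d3:-→d4:-→d5:-→d6:-→d7:-→d8:-→d9:-→d10:-→d11:-→d12:-→d13:-→d14:-→d15:-→d16:H3  best=H3
  add 255.68.176.0/28 -> H0 at depth 28
  ? 232.77.216.207  path d0:H1→d1:-→d2:-→d3:-→d4:-→d5:-→d6:-→d7:-→d8:-→d9:-→d10:-→d11:-→d12:-→d13:-→d14:-→d15:-→d16:-→d17:-→d18:-→d19:-→d20:-→d21:-→d22:-→d23:-→d24:-→d25:H1→d26:-→d27:-→d28:-→d29:-→d30:-→d31:-→d32:H2  best=H2
  add 5.146.184.0/21 -> H2 at depth 21
  add 249.82.228.240/28 -> H1 at depth 28
  - 232.77.216.128/25 clear@25
  add 232.77.216.207/32 -> H3 at depth 32
  ? 5.147.222.147  path d0:H1→d1:-→d2:-→d3:-→d4:-→d5:-→d6:-→d7:-→d8:-→d9:-→d10:-→d11:-→d12:H2→d13:-→d14:-→d15:-  best=H2
  ? 5.146.186.2  path d0:H1→d1:-→d2:-→d3:-→d4:-→d5:-→d6:-→d7:-→d8:-→d9:-→d10:-→d11:-→d12:H2→d13:-→d14:-→d15:-→d16:-→d17:-→d18:-→d19:-→d20:-→d21:H2→d22:-→d23:H1  best=H1
  add 249.82.228.252/32 -> H1 at depth 32
  add 0.0.0.0/0 -> H0 at depth 0
  add 0.0.0.0/0 -> H3 at depth 0
  ? 255.68.0.6  path d0:H3→d1:-→d2:-→d3:-→d4:-→d5:-→d6:-→d7:-→d8:-→d9:-→d10:-→d11:-→d12:-→d13:-→d14:-→d15:-→d16:H3  best=H3

== LOOKUPS ==
["no-route","H2","H2","H2","H1","H2","H1","H3","H3","H2","H2","H1","H3"]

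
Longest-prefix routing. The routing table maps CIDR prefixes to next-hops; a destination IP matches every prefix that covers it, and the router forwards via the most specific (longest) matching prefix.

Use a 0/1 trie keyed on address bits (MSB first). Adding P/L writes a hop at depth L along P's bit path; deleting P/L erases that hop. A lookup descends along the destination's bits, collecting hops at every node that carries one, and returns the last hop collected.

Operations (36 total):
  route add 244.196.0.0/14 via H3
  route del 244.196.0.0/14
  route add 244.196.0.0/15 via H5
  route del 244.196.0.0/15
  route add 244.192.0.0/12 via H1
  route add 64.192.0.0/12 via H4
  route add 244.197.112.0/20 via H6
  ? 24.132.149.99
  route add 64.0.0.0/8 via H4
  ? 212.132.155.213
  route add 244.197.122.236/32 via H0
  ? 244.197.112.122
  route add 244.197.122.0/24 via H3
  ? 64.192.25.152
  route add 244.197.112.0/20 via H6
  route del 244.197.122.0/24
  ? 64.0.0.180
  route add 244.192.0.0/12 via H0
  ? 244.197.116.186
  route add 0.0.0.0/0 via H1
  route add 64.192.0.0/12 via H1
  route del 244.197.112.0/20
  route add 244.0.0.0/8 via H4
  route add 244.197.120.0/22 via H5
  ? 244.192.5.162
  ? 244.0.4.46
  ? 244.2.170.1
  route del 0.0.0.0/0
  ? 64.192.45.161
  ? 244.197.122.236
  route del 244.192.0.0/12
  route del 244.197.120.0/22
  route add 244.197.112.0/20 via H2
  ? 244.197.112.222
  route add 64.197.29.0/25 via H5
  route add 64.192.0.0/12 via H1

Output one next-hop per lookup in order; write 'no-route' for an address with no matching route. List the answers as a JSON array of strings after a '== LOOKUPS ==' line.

Apply in order:
  + 244.196.0.0/14 (H3) depth=14
  del 244.196.0.0/14 (clear depth 14)
  + 244.196.0.0/15 (H5) depth=15
  del 244.196.0.0/15 (clear depth 15)
  + 244.192.0.0/12 (H1) depth=12
  + 64.192.0.0/12 (H4) depth=12
  + 244.197.112.0/20 (H6) depth=20
  lookup 24.132.149.99: bits 0 walk d0:-→d1:- -> no-route
  + 64.0.0.0/8 (H4) depth=8
  lookup 212.132.155.213: bits 11 walk d0:-→d1:-→d2:- -> no-route
  + 244.197.122.236/32 (H0) depth=32
  lookup 244.197.112.122: bits 11110100110001010111 walk d0:-→d1:-→d2:-→d3:-→d4:-→d5:-→d6:-→d7:-→d8:-→d9:-→d10:-→d11:-→d12:H1→d13:-→d14:-→d15:-→d16:-→d17:-→d18:-→d19:-→d20:H6 -> H6
  + 244.197.122.0/24 (H3) depth=24
  lookup 64.192.25.152: bits 010000001100 walk d0:-→d1:-→d2:-→d3:-→d4:-→d5:-→d6:-→d7:-→d8:H4→d9:-→d10:-→d11:-→d12:H4 -> H4
  + 244.197.112.0/20 (H6) depth=20
  del 244.197.122.0/24 (clear depth 24)
  lookup 64.0.0.180: bits 01000000 walk d0:-→d1:-→d2:-→d3:-→d4:-→d5:-→d6:-→d7:-→d8:H4 -> H4
  + 244.192.0.0/12 (H0) depth=12
  lookup 244.197.116.186: bits 11110100110001010111 walk d0:-→d1:-→d2:-→d3:-→d4:-→d5:-→d6:-→d7:-→d8:-→d9:-→d10:-→d11:-→d12:H0→d13:-→d14:-→d15:-→d16:-→d17:-→d18:-→d19:-→d20:H6 -> H6
  + 0.0.0.0/0 (H1) depth=0
  + 64.192.0.0/12 (H1) depth=12
  del 244.197.112.0/20 (clear depth 20)
  + 244.0.0.0/8 (H4) depth=8
  + 244.197.120.0/22 (H5) depth=22
  lookup 244.192.5.162: bits 1111010011000 walk d0:H1→d1:-→d2:-→d3:-→d4:-→d5:-→d6:-→d7:-→d8:H4→d9:-→d10:-→d11:-→d12:H0→d13:- -> H0
  lookup 244.0.4.46: bits 11110100 walk d0:H1→d1:-→d2:-→d3:-→d4:-→d5:-→d6:-→d7:-→d8:H4 -> H4
  lookup 244.2.170.1: bits 11110100 walk d0:H1→d1:-→d2:-→d3:-→d4:-→d5:-→d6:-→d7:-→d8:H4 -> H4
  del 0.0.0.0/0 (clear depth 0)
  lookup 64.192.45.161: bits 010000001100 walk d0:-→d1:-→d2:-→d3:-→d4:-→d5:-→d6:-→d7:-→d8:H4→d9:-→d10:-→d11:-→d12:H1 -> H1
  lookup 244.197.122.236: bits 11110100110001010111101011101100 walk d0:-→d1:-→d2:-→d3:-→d4:-→d5:-→d6:-→d7:-→d8:H4→d9:-→d10:-→d11:-→d12:H0→d13:-→d14:-→d15:-→d16:-→d17:-→d18:-→d19:-→d20:-→d21:-→d22:H5→d23:-→d24:-→d25:-→d26:-→d27:-→d28:-→d29:-→d30:-→d31:-→d32:H0 -> H0
  del 244.192.0.0/12 (clear depth 12)
  del 244.197.120.0/22 (clear depth 22)
  + 244.197.112.0/20 (H2) depth=20
  lookup 244.197.112.222: bits 11110100110001010111 walk d0:-→d1:-→d2:-→d3:-→d4:-→d5:-→d6:-→d7:-→d8:H4→d9:-→d10:-→d11:-→d12:-→d13:-→d14:-→d15:-→d16:-→d17:-→d18:-→d19:-→d20:H2 -> H2
  + 64.197.29.0/25 (H5) depth=25
  + 64.192.0.0/12 (H1) depth=12

== LOOKUPS ==
["no-route","no-route","H6","H4","H4","H6","H0","H4","H4","H1","H0","H2"]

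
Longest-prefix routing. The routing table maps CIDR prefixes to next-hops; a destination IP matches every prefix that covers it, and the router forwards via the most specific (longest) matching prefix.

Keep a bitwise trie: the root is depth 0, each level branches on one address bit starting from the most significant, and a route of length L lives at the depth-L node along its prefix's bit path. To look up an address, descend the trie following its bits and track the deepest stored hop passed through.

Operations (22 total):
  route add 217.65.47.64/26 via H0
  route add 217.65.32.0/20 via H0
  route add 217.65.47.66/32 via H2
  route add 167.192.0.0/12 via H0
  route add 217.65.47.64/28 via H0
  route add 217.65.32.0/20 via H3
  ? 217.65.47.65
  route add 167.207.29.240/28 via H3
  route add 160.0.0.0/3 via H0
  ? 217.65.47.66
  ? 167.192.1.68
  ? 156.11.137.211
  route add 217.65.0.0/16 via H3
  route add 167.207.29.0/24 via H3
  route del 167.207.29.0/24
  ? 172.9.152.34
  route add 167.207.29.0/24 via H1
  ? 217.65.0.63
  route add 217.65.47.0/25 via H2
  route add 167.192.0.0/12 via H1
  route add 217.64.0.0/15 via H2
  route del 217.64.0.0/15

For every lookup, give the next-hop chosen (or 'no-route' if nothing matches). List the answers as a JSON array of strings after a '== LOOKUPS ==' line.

Trace:
  add 217.65.47.64/26 -> H0 at depth 26
  add 217.65.32.0/20 -> H0 at depth 20
  add 217.65.47.66/32 -> H2 at depth 32
  add 167.192.0.0/12 -> H0 at depth 12
  add 217.65.47.64/28 -> H0 at depth 28
  add 217.65.32.0/20 -> H3 at depth 20
  Q 217.65.47.65: descend 110110010100000100101111010000 ; hops seen [H3,H0,H0] ; pick H0
  add 167.207.29.240/28 -> H3 at depth 28
  add 160.0.0.0/3 -> H0 at depth 3
  Q 217.65.47.66: descend 11011001010000010010111101000010 ; hops seen [H3,H0,H0,H2] ; pick H2
  Q 167.192.1.68: descend 101001111100 ; hops seen [H0,H0] ; pick H0
  Q 156.11.137.211: descend 10 ; hops seen [∅] ; pick no-route
  add 217.65.0.0/16 -> H3 at depth 16
  add 167.207.29.0/24 -> H3 at depth 24
  del 167.207.29.0/24 (clear depth 24)
  Q 172.9.152.34: descend 1010 ; hops seen [H0] ; pick H0
  add 167.207.29.0/24 -> H1 at depth 24
  Q 217.65.0.63: descend 110110010100000100 ; hops seen [H3] ; pick H3
  add 217.65.47.0/25 -> H2 at depth 25
  add 167.192.0.0/12 -> H1 at depth 12
  add 217.64.0.0/15 -> H2 at depth 15
  del 217.64.0.0/15 (clear depth 15)

== LOOKUPS ==
["H0","H2","H0","no-route","H0","H3"]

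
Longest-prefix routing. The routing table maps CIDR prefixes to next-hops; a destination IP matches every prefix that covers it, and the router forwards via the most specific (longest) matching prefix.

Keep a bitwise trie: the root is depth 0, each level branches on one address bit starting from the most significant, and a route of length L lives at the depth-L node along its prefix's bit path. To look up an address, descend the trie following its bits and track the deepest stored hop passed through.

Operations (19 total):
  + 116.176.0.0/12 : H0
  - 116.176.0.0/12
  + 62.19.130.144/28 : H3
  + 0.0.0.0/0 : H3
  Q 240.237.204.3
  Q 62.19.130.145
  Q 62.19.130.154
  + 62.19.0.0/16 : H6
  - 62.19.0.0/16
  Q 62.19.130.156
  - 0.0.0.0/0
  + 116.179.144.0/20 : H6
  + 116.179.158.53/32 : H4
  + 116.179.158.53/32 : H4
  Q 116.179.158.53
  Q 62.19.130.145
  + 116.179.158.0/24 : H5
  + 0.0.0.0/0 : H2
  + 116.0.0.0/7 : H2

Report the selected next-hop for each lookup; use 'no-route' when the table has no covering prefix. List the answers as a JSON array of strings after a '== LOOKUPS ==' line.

Trace:
  add 116.176.0.0/12 -> H0 at depth 12
  del 116.176.0.0/12 (clear depth 12)
  add 62.19.130.144/28 -> H3 at depth 28
  add 0.0.0.0/0 -> H3 at depth 0
  ? 240.237.204.3  path d0:H3  best=H3
  ? 62.19.130.145  path d0:H3→d1:-→d2:-→d3:-→d4:-→d5:-→d6:-→d7:-→d8:-→d9:-→d10:-→d11:-→d12:-→d13:-→d14:-→d15:-→d16:-→d17:-→d18:-→d19:-→d20:-→d21:-→d22:-→d23:-→d24:-→d25:-→d26:-→d27:-→d28:H3  best=H3
  ? 62.19.130.154  path d0:H3→d1:-→d2:-→d3:-→d4:-→d5:-→d6:-→d7:-→d8:-→d9:-→d10:-→d11:-→d12:-→d13:-→d14:-→d15:-→d16:-→d17:-→d18:-→d19:-→d20:-→d21:-→d22:-→d23:-→d24:-→d25:-→d26:-→d27:-→d28:H3  best=H3
  add 62.19.0.0/16 -> H6 at depth 16
  del 62.19.0.0/16 (clear depth 16)
  ? 62.19.130.156  path d0:H3→d1:-→d2:-→d3:-→d4:-→d5:-→d6:-→d7:-→d8:-→d9:-→d10:-→d11:-→d12:-→d13:-→d14:-→d15:-→d16:-→d17:-→d18:-→d19:-→d20:-→d21:-→d22:-→d23:-→d24:-→d25:-→d26:-→d27:-→d28:H3  best=H3
  del 0.0.0.0/0 (clear depth 0)
  add 116.179.144.0/20 -> H6 at depth 20
  add 116.179.158.53/32 -> H4 at depth 32
  add 116.179.158.53/32 -> H4 at depth 32
  ? 116.179.158.53  path d0:-→d1:-→d2:-→d3:-→d4:-→d5:-→d6:-→d7:-→d8:-→d9:-→d10:-→d11:-→d12:-→d13:-→d14:-→d15:-→d16:-→d17:-→d18:-→d19:-→d20:H6→d21:-→d22:-→d23:-→d24:-→d25:-→d26:-→d27:-→d28:-→d29:-→d30:-→d31:-→d32:H4  best=H4
  ? 62.19.130.145  path d0:-→d1:-→d2:-→d3:-→d4:-→d5:-→d6:-→d7:-→d8:-→d9:-→d10:-→d11:-→d12:-→d13:-→d14:-→d15:-→d16:-→d17:-→d18:-→d19:-→d20:-→d21:-→d22:-→d23:-→d24:-→d25:-→d26:-→d27:-→d28:H3  best=H3
  add 116.179.158.0/24 -> H5 at depth 24
  add 0.0.0.0/0 -> H2 at depth 0
  add 116.0.0.0/7 -> H2 at depth 7

== LOOKUPS ==
["H3","H3","H3","H3","H4","H3"]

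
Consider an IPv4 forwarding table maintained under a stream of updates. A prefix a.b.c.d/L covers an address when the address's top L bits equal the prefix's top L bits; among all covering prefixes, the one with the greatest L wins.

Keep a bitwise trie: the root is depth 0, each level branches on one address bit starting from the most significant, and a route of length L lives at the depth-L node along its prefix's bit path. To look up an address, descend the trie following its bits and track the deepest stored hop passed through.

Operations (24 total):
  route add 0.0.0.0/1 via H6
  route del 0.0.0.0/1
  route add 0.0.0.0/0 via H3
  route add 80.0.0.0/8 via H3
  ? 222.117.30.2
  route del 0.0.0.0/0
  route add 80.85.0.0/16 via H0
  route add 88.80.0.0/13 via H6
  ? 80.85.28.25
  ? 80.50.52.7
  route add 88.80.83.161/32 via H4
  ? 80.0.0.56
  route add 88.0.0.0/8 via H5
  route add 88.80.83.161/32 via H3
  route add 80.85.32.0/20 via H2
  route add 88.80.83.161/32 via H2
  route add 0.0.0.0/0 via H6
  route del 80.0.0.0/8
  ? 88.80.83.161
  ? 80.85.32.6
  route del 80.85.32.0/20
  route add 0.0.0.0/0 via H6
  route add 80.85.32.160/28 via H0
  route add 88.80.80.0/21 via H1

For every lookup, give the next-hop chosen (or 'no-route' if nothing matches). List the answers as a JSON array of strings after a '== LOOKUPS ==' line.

Apply in order:
  + 0.0.0.0/1 (H6) depth=1
  - 0.0.0.0/1 clear@1
  + 0.0.0.0/0 (H3) depth=0
  + 80.0.0.0/8 (H3) depth=8
  Q 222.117.30.2: descend ε ; hops seen [H3] ; pick H3
  - 0.0.0.0/0 clear@0
  + 80.85.0.0/16 (H0) depth=16
  + 88.80.0.0/13 (H6) depth=13
  Q 80.85.28.25: descend 0101000001010101 ; hops seen [H3,H0] ; pick H0
  Q 80.50.52.7: descend 010100000 ; hops seen [H3] ; pick H3
  + 88.80.83.161/32 (H4) depth=32
  Q 80.0.0.56: descend 010100000 ; hops seen [H3] ; pick H3
  + 88.0.0.0/8 (H5) depth=8
  + 88.80.83.161/32 (H3) depth=32
  + 80.85.32.0/20 (H2) depth=20
  + 88.80.83.161/32 (H2) depth=32
  + 0.0.0.0/0 (H6) depth=0
  - 80.0.0.0/8 clear@8
  Q 88.80.83.161: descend 01011000010100000101001110100001 ; hops seen [H6,H5,H6,H2] ; pick H2
  Q 80.85.32.6: descend 01010000010101010010 ; hops seen [H6,H0,H2] ; pick H2
  - 80.85.32.0/20 clear@20
  + 0.0.0.0/0 (H6) depth=0
  + 80.85.32.160/28 (H0) depth=28
  + 88.80.80.0/21 (H1) depth=21

== LOOKUPS ==
["H3","H0","H3","H3","H2","H2"]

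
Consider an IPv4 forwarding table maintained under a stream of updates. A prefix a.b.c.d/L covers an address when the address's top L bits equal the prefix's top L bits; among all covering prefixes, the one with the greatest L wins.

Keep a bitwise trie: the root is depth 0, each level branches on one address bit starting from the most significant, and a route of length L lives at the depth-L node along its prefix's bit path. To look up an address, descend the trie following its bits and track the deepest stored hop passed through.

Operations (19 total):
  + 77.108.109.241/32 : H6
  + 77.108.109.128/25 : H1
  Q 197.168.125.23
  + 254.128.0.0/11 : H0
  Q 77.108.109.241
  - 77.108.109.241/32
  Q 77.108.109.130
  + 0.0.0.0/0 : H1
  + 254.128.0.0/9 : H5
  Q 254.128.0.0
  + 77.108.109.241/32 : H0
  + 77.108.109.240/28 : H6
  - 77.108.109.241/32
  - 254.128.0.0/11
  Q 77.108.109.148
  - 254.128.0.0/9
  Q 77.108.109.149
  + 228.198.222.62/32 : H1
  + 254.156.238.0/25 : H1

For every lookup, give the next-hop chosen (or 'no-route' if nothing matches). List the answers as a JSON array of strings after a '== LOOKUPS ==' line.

Apply in order:
  + 77.108.109.241/32 (H6) depth=32
  + 77.108.109.128/25 (H1) depth=25
  lookup 197.168.125.23: bits ε walk d0:- -> no-route
  + 254.128.0.0/11 (H0) depth=11
  lookup 77.108.109.241: bits 01001101011011000110110111110001 walk d0:-→d1:-→d2:-→d3:-→d4:-→d5:-→d6:-→d7:-→d8:-→d9:-→d10:-→d11:-→d12:-→d13:-→d14:-→d15:-→d16:-→d17:-→d18:-→d19:-→d20:-→d21:-→d22:-→d23:-→d24:-→d25:H1→d26:-→d27:-→d28:-→d29:-→d30:-→d31:-→d32:H6 -> H6
  del 77.108.109.241/32 (clear depth 32)
  lookup 77.108.109.130: bits 0100110101101100011011011 walk d0:-→d1:-→d2:-→d3:-→d4:-→d5:-→d6:-→d7:-→d8:-→d9:-→d10:-→d11:-→d12:-→d13:-→d14:-→d15:-→d16:-→d17:-→d18:-→d19:-→d20:-→d21:-→d22:-→d23:-→d24:-→d25:H1 -> H1
  + 0.0.0.0/0 (H1) depth=0
  + 254.128.0.0/9 (H5) depth=9
  lookup 254.128.0.0: bits 11111110100 walk d0:H1→d1:-→d2:-→d3:-→d4:-→d5:-→d6:-→d7:-→d8:-→d9:H5→d10:-→d11:H0 -> H0
  + 77.108.109.241/32 (H0) depth=32
  + 77.108.109.240/28 (H6) depth=28
  del 77.108.109.241/32 (clear depth 32)
  del 254.128.0.0/11 (clear depth 11)
  lookup 77.108.109.148: bits 0100110101101100011011011 walk d0:H1→d1:-→d2:-→d3:-→d4:-→d5:-→d6:-→d7:-→d8:-→d9:-→d10:-→d11:-→d12:-→d13:-→d14:-→d15:-→d16:-→d17:-→d18:-→d19:-→d20:-→d21:-→d22:-→d23:-→d24:-→d25:H1 -> H1
  del 254.128.0.0/9 (clear depth 9)
  lookup 77.108.109.149: bits 0100110101101100011011011 walk d0:H1→d1:-→d2:-→d3:-→d4:-→d5:-→d6:-→d7:-→d8:-→d9:-→d10:-→d11:-→d12:-→d13:-→d14:-→d15:-→d16:-→d17:-→d18:-→d19:-→d20:-→d21:-→d22:-→d23:-→d24:-→d25:H1 -> H1
  + 228.198.222.62/32 (H1) depth=32
  + 254.156.238.0/25 (H1) depth=25

== LOOKUPS ==
["no-route","H6","H1","H0","H1","H1"]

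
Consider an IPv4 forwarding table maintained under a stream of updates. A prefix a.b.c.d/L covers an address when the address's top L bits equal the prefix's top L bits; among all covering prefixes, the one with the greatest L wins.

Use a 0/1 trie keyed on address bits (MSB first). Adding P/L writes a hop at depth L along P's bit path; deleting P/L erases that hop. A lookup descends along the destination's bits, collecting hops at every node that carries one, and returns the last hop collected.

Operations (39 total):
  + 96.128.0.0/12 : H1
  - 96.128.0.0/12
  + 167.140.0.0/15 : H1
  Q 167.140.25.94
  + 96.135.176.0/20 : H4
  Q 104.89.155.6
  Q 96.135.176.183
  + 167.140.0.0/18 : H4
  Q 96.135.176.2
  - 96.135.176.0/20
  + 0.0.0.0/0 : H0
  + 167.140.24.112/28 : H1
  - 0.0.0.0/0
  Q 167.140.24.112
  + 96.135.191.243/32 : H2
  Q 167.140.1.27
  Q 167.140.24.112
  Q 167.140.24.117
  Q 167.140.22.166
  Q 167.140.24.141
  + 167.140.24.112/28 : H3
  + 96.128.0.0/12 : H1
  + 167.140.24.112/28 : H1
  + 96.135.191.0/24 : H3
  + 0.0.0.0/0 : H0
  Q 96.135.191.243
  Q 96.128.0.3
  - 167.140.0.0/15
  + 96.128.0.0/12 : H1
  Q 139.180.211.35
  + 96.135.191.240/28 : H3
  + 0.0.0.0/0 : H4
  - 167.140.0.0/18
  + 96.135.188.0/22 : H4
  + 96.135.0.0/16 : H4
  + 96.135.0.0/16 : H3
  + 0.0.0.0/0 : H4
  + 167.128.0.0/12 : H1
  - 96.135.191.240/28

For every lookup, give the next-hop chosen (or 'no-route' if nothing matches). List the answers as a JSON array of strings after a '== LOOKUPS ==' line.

Trace:
  add 96.128.0.0/12 -> H1 at depth 12
  del 96.128.0.0/12 (clear depth 12)
  add 167.140.0.0/15 -> H1 at depth 15
  lookup 167.140.25.94: bits 101001111000110 walk d0:-→d1:-→d2:-→d3:-→d4:-→d5:-→d6:-→d7:-→d8:-→d9:-→d10:-→d11:-→d12:-→d13:-→d14:-→d15:H1 -> H1
  add 96.135.176.0/20 -> H4 at depth 20
  lookup 104.89.155.6: bits 0110 walk d0:-→d1:-→d2:-→d3:-→d4:- -> no-route
  lookup 96.135.176.183: bits 01100000100001111011 walk d0:-→d1:-→d2:-→d3:-→d4:-→d5:-→d6:-→d7:-→d8:-→d9:-→d10:-→d11:-→d12:-→d13:-→d14:-→d15:-→d16:-→d17:-→d18:-→d19:-→d20:H4 -> H4
  add 167.140.0.0/18 -> H4 at depth 18
  lookup 96.135.176.2: bits 01100000100001111011 walk d0:-→d1:-→d2:-→d3:-→d4:-→d5:-→d6:-→d7:-→d8:-→d9:-→d10:-→d11:-→d12:-→d13:-→d14:-→d15:-→d16:-→d17:-→d18:-→d19:-→d20:H4 -> H4
  del 96.135.176.0/20 (clear depth 20)
  add 0.0.0.0/0 -> H0 at depth 0
  add 167.140.24.112/28 -> H1 at depth 28
  del 0.0.0.0/0 (clear depth 0)
  lookup 167.140.24.112: bits 1010011110001100000110000111 walk d0:-→d1:-→d2:-→d3:-→d4:-→d5:-→d6:-→d7:-→d8:-→d9:-→d10:-→d11:-→d12:-→d13:-→d14:-→d15:H1→d16:-→d17:-→d18:H4→d19:-→d20:-→d21:-→d22:-→d23:-→d24:-→d25:-→d26:-→d27:-→d28:H1 -> H1
  add 96.135.191.243/32 -> H2 at depth 32
  lookup 167.140.1.27: bits 1010011110001100000 walk d0:-→d1:-→d2:-→d3:-→d4:-→d5:-→d6:-→d7:-→d8:-→d9:-→d10:-→d11:-→d12:-→d13:-→d14:-→d15:H1→d16:-→d17:-→d18:H4→d19:- -> H4
  lookup 167.140.24.112: bits 1010011110001100000110000111 walk d0:-→d1:-→d2:-→d3:-→d4:-→d5:-→d6:-→d7:-→d8:-→d9:-→d10:-→d11:-→d12:-→d13:-→d14:-→d15:H1→d16:-→d17:-→d18:H4→d19:-→d20:-→d21:-→d22:-→d23:-→d24:-→d25:-→d26:-→d27:-→d28:H1 -> H1
  lookup 167.140.24.117: bits 1010011110001100000110000111 walk d0:-→d1:-→d2:-→d3:-→d4:-→d5:-→d6:-→d7:-→d8:-→d9:-→d10:-→d11:-→d12:-→d13:-→d14:-→d15:H1→d16:-→d17:-→d18:H4→d19:-→d20:-→d21:-→d22:-→d23:-→d24:-→d25:-→d26:-→d27:-→d28:H1 -> H1
  lookup 167.140.22.166: bits 10100111100011000001 walk d0:-→d1:-→d2:-→d3:-→d4:-→d5:-→d6:-→d7:-→d8:-→d9:-→d10:-→d11:-→d12:-→d13:-→d14:-→d15:H1→d16:-→d17:-→d18:H4→d19:-→d20:- -> H4
  lookup 167.140.24.141: bits 101001111000110000011000 walk d0:-→d1:-→d2:-→d3:-→d4:-→d5:-→d6:-→d7:-→d8:-→d9:-→d10:-→d11:-→d12:-→d13:-→d14:-→d15:H1→d16:-→d17:-→d18:H4→d19:-→d20:-→d21:-→d22:-→d23:-→d24:- -> H4
  add 167.140.24.112/28 -> H3 at depth 28
  add 96.128.0.0/12 -> H1 at depth 12
  add 167.140.24.112/28 -> H1 at depth 28
  add 96.135.191.0/24 -> H3 at depth 24
  add 0.0.0.0/0 -> H0 at depth 0
  lookup 96.135.191.243: bits 01100000100001111011111111110011 walk d0:H0→d1:-→d2:-→d3:-→d4:-→d5:-→d6:-→d7:-→d8:-→d9:-→d10:-→d11:-→d12:H1→d13:-→d14:-→d15:-→d16:-→d17:-→d18:-→d19:-→d20:-→d21:-→d22:-→d23:-→d24:H3→d25:-→d26:-→d27:-→d28:-→d29:-→d30:-→d31:-→d32:H2 -> H2
  lookup 96.128.0.3: bits 0110000010000 walk d0:H0→d1:-→d2:-→d3:-→d4:-→d5:-→d6:-→d7:-→d8:-→d9:-→d10:-→d11:-→d12:H1→d13:- -> H1
  del 167.140.0.0/15 (clear depth 15)
  add 96.128.0.0/12 -> H1 at depth 12
  lookup 139.180.211.35: bits 10 walk d0:H0→d1:-→d2:- -> H0
  add 96.135.191.240/28 -> H3 at depth 28
  add 0.0.0.0/0 -> H4 at depth 0
  del 167.140.0.0/18 (clear depth 18)
  add 96.135.188.0/22 -> H4 at depth 22
  add 96.135.0.0/16 -> H4 at depth 16
  add 96.135.0.0/16 -> H3 at depth 16
  add 0.0.0.0/0 -> H4 at depth 0
  add 167.128.0.0/12 -> H1 at depth 12
  del 96.135.191.240/28 (clear depth 28)

== LOOKUPS ==
["H1","no-route","H4","H4","H1","H4","H1","H1","H4","H4","H2","H1","H0"]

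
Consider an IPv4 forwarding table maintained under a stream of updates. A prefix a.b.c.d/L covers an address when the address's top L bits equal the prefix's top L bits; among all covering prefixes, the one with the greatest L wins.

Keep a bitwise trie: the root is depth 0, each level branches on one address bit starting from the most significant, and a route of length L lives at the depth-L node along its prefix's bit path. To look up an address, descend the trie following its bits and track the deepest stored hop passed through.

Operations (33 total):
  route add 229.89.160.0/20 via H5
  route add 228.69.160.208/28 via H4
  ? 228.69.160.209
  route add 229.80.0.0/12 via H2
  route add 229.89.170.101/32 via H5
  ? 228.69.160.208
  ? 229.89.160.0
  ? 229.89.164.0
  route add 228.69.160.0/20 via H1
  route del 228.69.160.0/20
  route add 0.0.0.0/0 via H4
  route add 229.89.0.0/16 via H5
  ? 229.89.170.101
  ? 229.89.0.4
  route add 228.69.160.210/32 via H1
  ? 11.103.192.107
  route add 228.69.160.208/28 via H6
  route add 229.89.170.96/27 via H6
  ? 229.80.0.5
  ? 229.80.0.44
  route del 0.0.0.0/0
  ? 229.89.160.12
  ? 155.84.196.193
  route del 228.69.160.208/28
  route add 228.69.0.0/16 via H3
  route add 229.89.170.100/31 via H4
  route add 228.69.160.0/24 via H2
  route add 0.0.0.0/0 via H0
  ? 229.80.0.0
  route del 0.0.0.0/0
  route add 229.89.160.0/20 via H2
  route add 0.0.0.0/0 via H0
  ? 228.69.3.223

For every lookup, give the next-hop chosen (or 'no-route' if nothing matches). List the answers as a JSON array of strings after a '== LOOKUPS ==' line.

Trace:
  add 229.89.160.0/20 -> H5 at depth 20
  add 228.69.160.208/28 -> H4 at depth 28
  Q 228.69.160.209: descend 1110010001000101101000001101 ; hops seen [H4] ; pick H4
  add 229.80.0.0/12 -> H2 at depth 12
  add 229.89.170.101/32 -> H5 at depth 32
  Q 228.69.160.208: descend 1110010001000101101000001101 ; hops seen [H4] ; pick H4
  Q 229.89.160.0: descend 11100101010110011010 ; hops seen [H2,H5] ; pick H5
  Q 229.89.164.0: descend 11100101010110011010 ; hops seen [H2,H5] ; pick H5
  add 228.69.160.0/20 -> H1 at depth 20
  del 228.69.160.0/20 (clear depth 20)
  add 0.0.0.0/0 -> H4 at depth 0
  add 229.89.0.0/16 -> H5 at depth 16
  Q 229.89.170.101: descend 11100101010110011010101001100101 ; hops seen [H4,H2,H5,H5,H5] ; pick H5
  Q 229.89.0.4: descend 1110010101011001 ; hops seen [H4,H2,H5] ; pick H5
  add 228.69.160.210/32 -> H1 at depth 32
  Q 11.103.192.107: descend ε ; hops seen [H4] ; pick H4
  add 228.69.160.208/28 -> H6 at depth 28
  add 229.89.170.96/27 -> H6 at depth 27
  Q 229.80.0.5: descend 111001010101 ; hops seen [H4,H2] ; pick H2
  Q 229.80.0.44: descend 111001010101 ; hops seen [H4,H2] ; pick H2
  del 0.0.0.0/0 (clear depth 0)
  Q 229.89.160.12: descend 11100101010110011010 ; hops seen [H2,H5,H5] ; pick H5
  Q 155.84.196.193: descend 1 ; hops seen [∅] ; pick no-route
  del 228.69.160.208/28 (clear depth 28)
  add 228.69.0.0/16 -> H3 at depth 16
  add 229.89.170.100/31 -> H4 at depth 31
  add 228.69.160.0/24 -> H2 at depth 24
  add 0.0.0.0/0 -> H0 at depth 0
  Q 229.80.0.0: descend 111001010101 ; hops seen [H0,H2] ; pick H2
  del 0.0.0.0/0 (clear depth 0)
  add 229.89.160.0/20 -> H2 at depth 20
  add 0.0.0.0/0 -> H0 at depth 0
  Q 228.69.3.223: descend 1110010001000101 ; hops seen [H0,H3] ; pick H3

== LOOKUPS ==
["H4","H4","H5","H5","H5","H5","H4","H2","H2","H5","no-route","H2","H3"]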